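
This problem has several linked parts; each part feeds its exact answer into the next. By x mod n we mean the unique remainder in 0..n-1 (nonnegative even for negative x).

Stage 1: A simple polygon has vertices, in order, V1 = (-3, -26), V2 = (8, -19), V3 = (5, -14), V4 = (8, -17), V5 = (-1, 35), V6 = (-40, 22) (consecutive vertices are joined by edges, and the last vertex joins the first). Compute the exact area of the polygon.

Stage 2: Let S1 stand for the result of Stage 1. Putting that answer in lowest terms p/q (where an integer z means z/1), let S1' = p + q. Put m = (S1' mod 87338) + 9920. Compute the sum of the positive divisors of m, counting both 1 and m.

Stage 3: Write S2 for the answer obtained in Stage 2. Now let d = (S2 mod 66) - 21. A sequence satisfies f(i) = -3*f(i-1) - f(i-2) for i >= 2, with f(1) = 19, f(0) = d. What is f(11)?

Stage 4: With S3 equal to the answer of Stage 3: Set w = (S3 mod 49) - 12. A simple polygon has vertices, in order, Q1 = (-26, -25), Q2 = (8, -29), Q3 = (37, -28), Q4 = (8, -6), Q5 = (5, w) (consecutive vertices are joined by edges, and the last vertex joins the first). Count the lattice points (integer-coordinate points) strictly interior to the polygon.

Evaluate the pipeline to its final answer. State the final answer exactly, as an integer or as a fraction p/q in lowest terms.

Stage 1: cross terms: (-3*-19 - 8*-26)=265, (8*-14 - 5*-19)=-17, (5*-17 - 8*-14)=27, (8*35 - -1*-17)=263, (-1*22 - -40*35)=1378, (-40*-26 - -3*22)=1106; twice the area = |3022| = 3022; area = 1511; answer 1511
Stage 2: S1 = 1511; threaded value p + q = 1512; m = 11432; 11432 = 2^3 * 1429; sigma = (1 + 2 + 4 + 8) * (1 + 1429) = 15 * 1430 = 21450; answer 21450
Stage 3: S2 = 21450; d = -21; f(2) = -3*(19) - 1*(-21) = -36; iterating: f(2)=-36, f(3)=89, f(4)=-231, f(5)=604, f(6)=-1581, f(7)=4139, f(8)=-10836, f(9)=28369, f(10)=-74271, f(11)=194444; answer 194444
Stage 4: S3 = 194444; w = 0; cross terms: (-26*-29 - 8*-25)=954, (8*-28 - 37*-29)=849, (37*-6 - 8*-28)=2, (8*0 - 5*-6)=30, (5*-25 - -26*0)=-125; twice the area = |1710| = 1710; area = 855; boundary points = 2 + 1 + 1 + 3 + 1 = 8; strictly interior points = area - boundary/2 + 1 = 852; answer 852

852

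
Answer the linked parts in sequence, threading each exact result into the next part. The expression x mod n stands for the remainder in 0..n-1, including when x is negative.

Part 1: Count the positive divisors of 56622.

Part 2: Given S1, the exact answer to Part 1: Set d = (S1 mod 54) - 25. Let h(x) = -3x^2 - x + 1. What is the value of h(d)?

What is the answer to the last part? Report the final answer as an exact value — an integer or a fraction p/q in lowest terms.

-849

Part 1: 56622 = 2 * 3 * 9437; number of divisors = (1+1) * (1+1) * (1+1) = 8; answer 8
Part 2: S1 = 8; d = -17; -3*(-17)^2 - 1*(-17)^1 + 1 = (-867) + (17) + (1) = -849; answer -849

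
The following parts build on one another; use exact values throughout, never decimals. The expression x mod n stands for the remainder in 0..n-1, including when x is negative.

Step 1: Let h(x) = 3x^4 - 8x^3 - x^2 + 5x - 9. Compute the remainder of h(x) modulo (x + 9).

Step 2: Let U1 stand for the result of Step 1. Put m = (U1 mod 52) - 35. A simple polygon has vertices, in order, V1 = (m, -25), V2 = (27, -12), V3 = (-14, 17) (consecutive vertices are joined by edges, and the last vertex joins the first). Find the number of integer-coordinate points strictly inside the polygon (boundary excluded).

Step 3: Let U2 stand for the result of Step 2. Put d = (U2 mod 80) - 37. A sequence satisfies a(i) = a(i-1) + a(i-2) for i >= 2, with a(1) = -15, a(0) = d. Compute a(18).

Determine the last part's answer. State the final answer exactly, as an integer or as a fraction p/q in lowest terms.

9150

Step 1: remainder = value at the root: 3*(-9)^4 - 8*(-9)^3 - 1*(-9)^2 + 5*(-9)^1 - 9 = (19683) + (5832) + (-81) + (-45) + (-9) = 25380; answer 25380
Step 2: U1 = 25380; m = -31; cross terms: (-31*-12 - 27*-25)=1047, (27*17 - -14*-12)=291, (-14*-25 - -31*17)=877; twice the area = |2215| = 2215; area = 2215/2; boundary points = 1 + 1 + 1 = 3; strictly interior points = area - boundary/2 + 1 = 1107; answer 1107
Step 3: U2 = 1107; d = 30; a(2) = 1*(-15) + 1*(30) = 15; iterating: a(2)=15, a(3)=0, a(4)=15, a(5)=15, a(6)=30, a(7)=45, a(8)=75, a(9)=120, a(10)=195, a(11)=315, a(12)=510, a(13)=825, a(14)=1335, a(15)=2160, a(16)=3495, a(17)=5655, a(18)=9150; answer 9150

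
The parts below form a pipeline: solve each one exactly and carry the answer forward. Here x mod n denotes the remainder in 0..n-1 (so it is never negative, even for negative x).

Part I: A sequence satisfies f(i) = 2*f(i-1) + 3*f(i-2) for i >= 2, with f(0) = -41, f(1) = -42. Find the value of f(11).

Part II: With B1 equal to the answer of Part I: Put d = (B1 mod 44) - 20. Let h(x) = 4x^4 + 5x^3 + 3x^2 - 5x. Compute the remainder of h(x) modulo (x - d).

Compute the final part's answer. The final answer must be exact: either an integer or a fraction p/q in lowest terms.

Part I: f(2) = 2*(-42) + 3*(-41) = -207; iterating: f(2)=-207, f(3)=-540, f(4)=-1701, f(5)=-5022, f(6)=-15147, f(7)=-45360, f(8)=-136161, f(9)=-408402, f(10)=-1225287, f(11)=-3675780; answer -3675780
Part II: B1 = -3675780; d = 4; remainder = value at the root: 4*(4)^4 + 5*(4)^3 + 3*(4)^2 - 5*(4)^1 = (1024) + (320) + (48) + (-20) = 1372; answer 1372

1372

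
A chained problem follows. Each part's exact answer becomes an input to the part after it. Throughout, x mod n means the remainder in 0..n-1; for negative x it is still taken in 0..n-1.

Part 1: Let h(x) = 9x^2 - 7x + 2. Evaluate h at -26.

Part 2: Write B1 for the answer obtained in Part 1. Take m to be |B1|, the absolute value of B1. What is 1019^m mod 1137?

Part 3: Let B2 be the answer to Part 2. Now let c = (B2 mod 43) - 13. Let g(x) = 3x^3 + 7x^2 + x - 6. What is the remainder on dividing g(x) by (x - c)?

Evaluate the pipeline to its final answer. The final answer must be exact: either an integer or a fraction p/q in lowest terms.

Part 1: 9*(-26)^2 - 7*(-26)^1 + 2 = (6084) + (182) + (2) = 6268; answer 6268
Part 2: B1 = 6268; m = 6268; squarings mod 1137: 1019^1=1019, 1019^2=280, 1019^4=1084, 1019^8=535, 1019^16=838, 1019^32=715, 1019^64=712, 1019^128=979, 1019^256=1087, 1019^512=226, 1019^1024=1048, 1019^2048=1099, 1019^4096=307; 1019^6268 = 1019^4 * 1019^8 * 1019^16 * 1019^32 * 1019^64 * 1019^2048 * 1019^4096 = 748 (mod 1137); answer 748
Part 3: B2 = 748; c = 4; remainder = value at the root: 3*(4)^3 + 7*(4)^2 + 1*(4)^1 - 6 = (192) + (112) + (4) + (-6) = 302; answer 302

302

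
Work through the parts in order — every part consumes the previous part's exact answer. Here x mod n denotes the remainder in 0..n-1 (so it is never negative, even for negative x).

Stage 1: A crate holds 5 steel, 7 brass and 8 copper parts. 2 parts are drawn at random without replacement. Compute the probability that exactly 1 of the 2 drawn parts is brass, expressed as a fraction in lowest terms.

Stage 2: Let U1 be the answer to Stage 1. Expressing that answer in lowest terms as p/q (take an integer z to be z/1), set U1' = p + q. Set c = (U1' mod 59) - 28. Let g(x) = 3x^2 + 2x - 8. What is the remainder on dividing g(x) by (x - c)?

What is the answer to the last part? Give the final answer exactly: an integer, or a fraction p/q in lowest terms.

Stage 1: total draws C(20,2) = 190; favorable C(7,1)*C(13,1) = 91; P = 91/190; answer 91/190
Stage 2: U1 = 91/190; threaded value p + q = 281; c = 17; remainder = value at the root: 3*(17)^2 + 2*(17)^1 - 8 = (867) + (34) + (-8) = 893; answer 893

893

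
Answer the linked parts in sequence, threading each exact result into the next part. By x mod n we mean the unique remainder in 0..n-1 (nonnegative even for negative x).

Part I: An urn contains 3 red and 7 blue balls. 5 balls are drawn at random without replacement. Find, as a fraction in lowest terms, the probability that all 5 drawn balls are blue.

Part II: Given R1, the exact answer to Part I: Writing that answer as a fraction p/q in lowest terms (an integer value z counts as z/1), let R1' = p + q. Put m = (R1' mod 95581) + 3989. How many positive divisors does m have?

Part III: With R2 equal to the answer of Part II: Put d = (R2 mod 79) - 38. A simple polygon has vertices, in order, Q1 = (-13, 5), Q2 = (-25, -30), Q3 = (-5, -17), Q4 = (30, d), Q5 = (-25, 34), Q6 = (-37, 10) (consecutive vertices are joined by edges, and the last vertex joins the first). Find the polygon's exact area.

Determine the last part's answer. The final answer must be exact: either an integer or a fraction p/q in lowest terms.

Part I: total draws C(10,5) = 252; favorable C(7,5) = 21; P = 1/12; answer 1/12
Part II: R1 = 1/12; threaded value p + q = 13; m = 4002; 4002 = 2 * 3 * 23 * 29; number of divisors = (1+1) * (1+1) * (1+1) * (1+1) = 16; answer 16
Part III: R2 = 16; d = -22; cross terms: (-13*-30 - -25*5)=515, (-25*-17 - -5*-30)=275, (-5*-22 - 30*-17)=620, (30*34 - -25*-22)=470, (-25*10 - -37*34)=1008, (-37*5 - -13*10)=-55; twice the area = |2833| = 2833; area = 2833/2; answer 2833/2

2833/2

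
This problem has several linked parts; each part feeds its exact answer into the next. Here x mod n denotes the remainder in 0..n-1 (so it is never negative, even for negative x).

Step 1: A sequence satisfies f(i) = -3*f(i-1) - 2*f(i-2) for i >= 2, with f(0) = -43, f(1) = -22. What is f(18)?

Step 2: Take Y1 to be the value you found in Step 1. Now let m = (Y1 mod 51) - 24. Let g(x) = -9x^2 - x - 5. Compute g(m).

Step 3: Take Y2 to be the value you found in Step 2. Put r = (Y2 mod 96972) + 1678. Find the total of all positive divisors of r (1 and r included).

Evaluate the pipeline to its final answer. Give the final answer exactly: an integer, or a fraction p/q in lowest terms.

Step 1: f(2) = -3*(-22) - 2*(-43) = 152; iterating: f(2)=152, f(3)=-412, f(4)=932, f(5)=-1972, f(6)=4052, f(7)=-8212, f(8)=16532, f(9)=-33172, f(10)=66452, f(11)=-133012, f(12)=266132, f(13)=-532372, f(14)=1064852, f(15)=-2129812, f(16)=4259732, f(17)=-8519572, f(18)=17039252; answer 17039252
Step 2: Y1 = 17039252; m = 26; -9*(26)^2 - 1*(26)^1 - 5 = (-6084) + (-26) + (-5) = -6115; answer -6115
Step 3: Y2 = -6115; r = 92535; 92535 = 3 * 5 * 31 * 199; sigma = (1 + 3) * (1 + 5) * (1 + 31) * (1 + 199) = 4 * 6 * 32 * 200 = 153600; answer 153600

153600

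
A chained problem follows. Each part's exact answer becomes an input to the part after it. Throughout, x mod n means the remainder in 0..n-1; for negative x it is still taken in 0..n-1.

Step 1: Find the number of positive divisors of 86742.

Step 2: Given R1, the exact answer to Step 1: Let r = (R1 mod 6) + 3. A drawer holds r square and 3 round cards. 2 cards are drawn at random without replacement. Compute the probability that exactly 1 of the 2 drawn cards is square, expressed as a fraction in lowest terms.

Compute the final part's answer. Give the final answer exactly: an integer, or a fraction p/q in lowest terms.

3/5

Step 1: 86742 = 2 * 3^2 * 61 * 79; number of divisors = (1+1) * (2+1) * (1+1) * (1+1) = 24; answer 24
Step 2: R1 = 24; r = 3; total draws C(6,2) = 15; favorable C(3,1)*C(3,1) = 9; P = 3/5; answer 3/5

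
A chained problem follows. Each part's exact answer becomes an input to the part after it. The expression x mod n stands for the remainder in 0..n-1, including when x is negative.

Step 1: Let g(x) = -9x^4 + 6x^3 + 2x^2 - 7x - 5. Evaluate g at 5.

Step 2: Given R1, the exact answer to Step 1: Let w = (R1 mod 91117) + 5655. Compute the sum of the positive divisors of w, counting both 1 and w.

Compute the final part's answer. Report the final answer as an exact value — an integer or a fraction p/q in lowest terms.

Step 1: -9*(5)^4 + 6*(5)^3 + 2*(5)^2 - 7*(5)^1 - 5 = (-5625) + (750) + (50) + (-35) + (-5) = -4865; answer -4865
Step 2: R1 = -4865; w = 91907; 91907 = 73 * 1259; sigma = (1 + 73) * (1 + 1259) = 74 * 1260 = 93240; answer 93240

93240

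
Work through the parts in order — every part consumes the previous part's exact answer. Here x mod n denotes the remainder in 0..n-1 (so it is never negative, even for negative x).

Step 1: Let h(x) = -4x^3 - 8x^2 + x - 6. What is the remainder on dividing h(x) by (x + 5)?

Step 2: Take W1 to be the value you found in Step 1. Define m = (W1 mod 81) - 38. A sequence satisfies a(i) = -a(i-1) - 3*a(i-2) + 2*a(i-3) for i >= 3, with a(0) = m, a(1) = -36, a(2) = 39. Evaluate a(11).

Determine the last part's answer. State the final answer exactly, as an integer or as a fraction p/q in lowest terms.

Step 1: remainder = value at the root: -4*(-5)^3 - 8*(-5)^2 + 1*(-5)^1 - 6 = (500) + (-200) + (-5) + (-6) = 289; answer 289
Step 2: W1 = 289; m = 8; a(3) = -1*(39) - 3*(-36) + 2*(8) = 85; iterating: a(3)=85, a(4)=-274, a(5)=97, a(6)=895, a(7)=-1734, a(8)=-757, a(9)=7749, a(10)=-8946, a(11)=-15815; answer -15815

-15815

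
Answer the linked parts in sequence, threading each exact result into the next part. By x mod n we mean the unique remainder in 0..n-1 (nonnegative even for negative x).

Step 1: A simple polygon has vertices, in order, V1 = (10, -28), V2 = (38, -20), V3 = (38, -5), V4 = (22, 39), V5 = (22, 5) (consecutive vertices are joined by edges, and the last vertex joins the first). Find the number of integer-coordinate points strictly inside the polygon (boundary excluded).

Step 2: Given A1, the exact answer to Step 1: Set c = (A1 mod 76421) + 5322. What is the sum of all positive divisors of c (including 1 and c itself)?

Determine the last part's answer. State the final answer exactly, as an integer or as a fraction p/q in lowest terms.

8640

Step 1: cross terms: (10*-20 - 38*-28)=864, (38*-5 - 38*-20)=570, (38*39 - 22*-5)=1592, (22*5 - 22*39)=-748, (22*-28 - 10*5)=-666; twice the area = |1612| = 1612; area = 806; boundary points = 4 + 15 + 4 + 34 + 3 = 60; strictly interior points = area - boundary/2 + 1 = 777; answer 777
Step 2: A1 = 777; c = 6099; 6099 = 3 * 19 * 107; sigma = (1 + 3) * (1 + 19) * (1 + 107) = 4 * 20 * 108 = 8640; answer 8640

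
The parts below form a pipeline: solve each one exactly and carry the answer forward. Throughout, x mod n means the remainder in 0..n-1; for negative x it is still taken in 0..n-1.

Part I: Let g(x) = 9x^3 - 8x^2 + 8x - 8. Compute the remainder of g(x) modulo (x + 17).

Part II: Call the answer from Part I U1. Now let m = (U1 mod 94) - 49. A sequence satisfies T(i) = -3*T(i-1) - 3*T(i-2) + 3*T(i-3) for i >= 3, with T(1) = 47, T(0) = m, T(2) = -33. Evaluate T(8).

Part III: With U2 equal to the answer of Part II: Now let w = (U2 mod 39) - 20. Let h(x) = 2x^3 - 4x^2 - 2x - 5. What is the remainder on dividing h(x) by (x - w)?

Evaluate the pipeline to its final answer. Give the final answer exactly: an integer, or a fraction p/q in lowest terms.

51

Part I: remainder = value at the root: 9*(-17)^3 - 8*(-17)^2 + 8*(-17)^1 - 8 = (-44217) + (-2312) + (-136) + (-8) = -46673; answer -46673
Part II: U1 = -46673; m = -4; T(3) = -3*(-33) - 3*(47) + 3*(-4) = -54; iterating: T(3)=-54, T(4)=402, T(5)=-1143, T(6)=2061, T(7)=-1548, T(8)=-4968; answer -4968
Part III: U2 = -4968; w = 4; remainder = value at the root: 2*(4)^3 - 4*(4)^2 - 2*(4)^1 - 5 = (128) + (-64) + (-8) + (-5) = 51; answer 51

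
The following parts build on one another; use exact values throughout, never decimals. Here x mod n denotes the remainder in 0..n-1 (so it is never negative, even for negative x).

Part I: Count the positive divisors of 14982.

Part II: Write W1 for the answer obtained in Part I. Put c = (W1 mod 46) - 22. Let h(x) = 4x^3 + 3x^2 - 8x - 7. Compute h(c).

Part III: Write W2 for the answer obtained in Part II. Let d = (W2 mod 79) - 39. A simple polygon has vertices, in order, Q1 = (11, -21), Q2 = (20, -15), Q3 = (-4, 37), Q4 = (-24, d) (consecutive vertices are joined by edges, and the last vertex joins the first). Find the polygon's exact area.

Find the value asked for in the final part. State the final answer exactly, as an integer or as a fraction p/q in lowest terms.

Part I: 14982 = 2 * 3 * 11 * 227; number of divisors = (1+1) * (1+1) * (1+1) * (1+1) = 16; answer 16
Part II: W1 = 16; c = -6; 4*(-6)^3 + 3*(-6)^2 - 8*(-6)^1 - 7 = (-864) + (108) + (48) + (-7) = -715; answer -715
Part III: W2 = -715; d = 36; cross terms: (11*-15 - 20*-21)=255, (20*37 - -4*-15)=680, (-4*36 - -24*37)=744, (-24*-21 - 11*36)=108; twice the area = |1787| = 1787; area = 1787/2; answer 1787/2

1787/2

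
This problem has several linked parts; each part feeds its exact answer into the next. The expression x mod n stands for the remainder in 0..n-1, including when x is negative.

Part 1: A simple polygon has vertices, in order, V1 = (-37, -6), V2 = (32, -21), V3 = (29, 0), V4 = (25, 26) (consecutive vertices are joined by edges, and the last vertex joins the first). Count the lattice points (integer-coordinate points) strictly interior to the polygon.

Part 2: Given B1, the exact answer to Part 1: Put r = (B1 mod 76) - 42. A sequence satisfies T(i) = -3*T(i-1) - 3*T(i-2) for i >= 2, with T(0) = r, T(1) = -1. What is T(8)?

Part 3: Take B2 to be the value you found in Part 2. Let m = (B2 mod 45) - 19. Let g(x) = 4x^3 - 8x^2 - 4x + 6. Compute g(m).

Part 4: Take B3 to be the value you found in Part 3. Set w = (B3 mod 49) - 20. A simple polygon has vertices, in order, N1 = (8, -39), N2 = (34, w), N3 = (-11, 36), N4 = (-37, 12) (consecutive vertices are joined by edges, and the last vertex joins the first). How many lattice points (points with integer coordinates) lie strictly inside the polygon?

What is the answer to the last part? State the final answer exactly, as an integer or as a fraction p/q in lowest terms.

Part 1: cross terms: (-37*-21 - 32*-6)=969, (32*0 - 29*-21)=609, (29*26 - 25*0)=754, (25*-6 - -37*26)=812; twice the area = |3144| = 3144; area = 1572; boundary points = 3 + 3 + 2 + 2 = 10; strictly interior points = area - boundary/2 + 1 = 1568; answer 1568
Part 2: B1 = 1568; r = 6; T(2) = -3*(-1) - 3*(6) = -15; iterating: T(2)=-15, T(3)=48, T(4)=-99, T(5)=153, T(6)=-162, T(7)=27, T(8)=405; answer 405
Part 3: B2 = 405; m = -19; 4*(-19)^3 - 8*(-19)^2 - 4*(-19)^1 + 6 = (-27436) + (-2888) + (76) + (6) = -30242; answer -30242
Part 4: B3 = -30242; w = 20; cross terms: (8*20 - 34*-39)=1486, (34*36 - -11*20)=1444, (-11*12 - -37*36)=1200, (-37*-39 - 8*12)=1347; twice the area = |5477| = 5477; area = 5477/2; boundary points = 1 + 1 + 2 + 3 = 7; strictly interior points = area - boundary/2 + 1 = 2736; answer 2736

2736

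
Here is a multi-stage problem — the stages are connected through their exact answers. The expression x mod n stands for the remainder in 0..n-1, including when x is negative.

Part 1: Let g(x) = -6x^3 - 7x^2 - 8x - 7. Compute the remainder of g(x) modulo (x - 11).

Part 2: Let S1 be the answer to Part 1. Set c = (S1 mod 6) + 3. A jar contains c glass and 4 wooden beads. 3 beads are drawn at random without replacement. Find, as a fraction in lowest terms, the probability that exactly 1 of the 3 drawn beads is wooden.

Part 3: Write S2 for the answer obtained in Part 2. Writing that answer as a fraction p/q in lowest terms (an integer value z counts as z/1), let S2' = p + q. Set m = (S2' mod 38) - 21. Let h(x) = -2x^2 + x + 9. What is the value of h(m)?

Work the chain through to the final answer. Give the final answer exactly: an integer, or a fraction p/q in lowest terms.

-291

Part 1: remainder = value at the root: -6*(11)^3 - 7*(11)^2 - 8*(11)^1 - 7 = (-7986) + (-847) + (-88) + (-7) = -8928; answer -8928
Part 2: S1 = -8928; c = 3; total draws C(7,3) = 35; favorable C(4,1)*C(3,2) = 12; P = 12/35; answer 12/35
Part 3: S2 = 12/35; threaded value p + q = 47; m = -12; -2*(-12)^2 + 1*(-12)^1 + 9 = (-288) + (-12) + (9) = -291; answer -291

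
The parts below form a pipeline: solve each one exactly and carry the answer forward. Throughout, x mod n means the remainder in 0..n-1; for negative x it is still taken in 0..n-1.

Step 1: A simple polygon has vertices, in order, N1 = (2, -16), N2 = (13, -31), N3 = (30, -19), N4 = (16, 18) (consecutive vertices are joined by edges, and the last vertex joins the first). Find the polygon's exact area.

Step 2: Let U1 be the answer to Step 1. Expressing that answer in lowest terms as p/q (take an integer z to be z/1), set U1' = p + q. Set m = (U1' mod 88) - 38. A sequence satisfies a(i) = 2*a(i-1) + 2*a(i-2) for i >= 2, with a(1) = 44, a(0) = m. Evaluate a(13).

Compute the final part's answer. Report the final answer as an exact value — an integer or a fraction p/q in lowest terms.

Step 1: cross terms: (2*-31 - 13*-16)=146, (13*-19 - 30*-31)=683, (30*18 - 16*-19)=844, (16*-16 - 2*18)=-292; twice the area = |1381| = 1381; area = 1381/2; answer 1381/2
Step 2: U1 = 1381/2; threaded value p + q = 1383; m = 25; a(2) = 2*(44) + 2*(25) = 138; iterating: a(2)=138, a(3)=364, a(4)=1004, a(5)=2736, a(6)=7480, a(7)=20432, a(8)=55824, a(9)=152512, a(10)=416672, a(11)=1138368, a(12)=3110080, a(13)=8496896; answer 8496896

8496896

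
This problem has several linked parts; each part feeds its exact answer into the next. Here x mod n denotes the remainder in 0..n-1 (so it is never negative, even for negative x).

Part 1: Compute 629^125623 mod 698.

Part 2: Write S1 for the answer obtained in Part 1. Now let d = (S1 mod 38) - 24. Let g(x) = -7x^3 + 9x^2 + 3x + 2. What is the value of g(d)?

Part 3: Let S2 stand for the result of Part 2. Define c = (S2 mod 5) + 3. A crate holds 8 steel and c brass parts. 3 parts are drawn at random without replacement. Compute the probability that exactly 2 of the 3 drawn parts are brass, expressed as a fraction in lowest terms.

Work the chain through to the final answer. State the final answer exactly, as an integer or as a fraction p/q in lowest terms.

8/55

Part 1: squarings mod 698: 629^1=629, 629^2=573, 629^4=269, 629^8=467, 629^16=313, 629^32=249, 629^64=577, 629^128=681, 629^256=289, 629^512=459, 629^1024=583, 629^2048=661, 629^4096=671, 629^8192=31, 629^16384=263, 629^32768=67, 629^65536=301; 629^125623 = 629^1 * 629^2 * 629^4 * 629^16 * 629^32 * 629^128 * 629^512 * 629^2048 * 629^8192 * 629^16384 * 629^32768 * 629^65536 = 289 (mod 698); answer 289
Part 2: S1 = 289; d = -1; -7*(-1)^3 + 9*(-1)^2 + 3*(-1)^1 + 2 = (7) + (9) + (-3) + (2) = 15; answer 15
Part 3: S2 = 15; c = 3; total draws C(11,3) = 165; favorable C(3,2)*C(8,1) = 24; P = 8/55; answer 8/55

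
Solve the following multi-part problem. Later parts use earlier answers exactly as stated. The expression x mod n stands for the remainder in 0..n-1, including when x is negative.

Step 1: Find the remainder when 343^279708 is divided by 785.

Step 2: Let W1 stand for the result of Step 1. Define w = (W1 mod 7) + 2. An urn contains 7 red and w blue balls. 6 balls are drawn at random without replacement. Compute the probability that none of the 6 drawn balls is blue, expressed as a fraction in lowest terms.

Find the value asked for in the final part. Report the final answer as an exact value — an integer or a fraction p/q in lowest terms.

1/30

Step 1: squarings mod 785: 343^1=343, 343^2=684, 343^4=781, 343^8=16, 343^16=256, 343^32=381, 343^64=721, 343^128=171, 343^256=196, 343^512=736, 343^1024=46, 343^2048=546, 343^4096=601, 343^8192=101, 343^16384=781, 343^32768=16, 343^65536=256, 343^131072=381, 343^262144=721; 343^279708 = 343^4 * 343^8 * 343^16 * 343^128 * 343^1024 * 343^16384 * 343^262144 = 1 (mod 785); answer 1
Step 2: W1 = 1; w = 3; total draws C(10,6) = 210; favorable C(7,6) = 7; P = 1/30; answer 1/30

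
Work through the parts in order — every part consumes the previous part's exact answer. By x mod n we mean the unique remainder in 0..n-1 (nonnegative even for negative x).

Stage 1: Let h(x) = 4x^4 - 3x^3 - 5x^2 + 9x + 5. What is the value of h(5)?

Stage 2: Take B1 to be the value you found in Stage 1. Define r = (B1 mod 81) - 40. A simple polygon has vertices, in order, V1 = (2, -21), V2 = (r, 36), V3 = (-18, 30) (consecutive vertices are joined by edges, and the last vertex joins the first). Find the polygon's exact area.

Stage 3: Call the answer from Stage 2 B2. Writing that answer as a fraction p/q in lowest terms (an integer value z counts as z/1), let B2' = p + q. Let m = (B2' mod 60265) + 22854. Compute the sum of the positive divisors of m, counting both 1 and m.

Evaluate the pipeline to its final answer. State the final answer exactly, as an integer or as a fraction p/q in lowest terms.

23460

Stage 1: 4*(5)^4 - 3*(5)^3 - 5*(5)^2 + 9*(5)^1 + 5 = (2500) + (-375) + (-125) + (45) + (5) = 2050; answer 2050
Stage 2: B1 = 2050; r = -15; cross terms: (2*36 - -15*-21)=-243, (-15*30 - -18*36)=198, (-18*-21 - 2*30)=318; twice the area = |273| = 273; area = 273/2; answer 273/2
Stage 3: B2 = 273/2; threaded value p + q = 275; m = 23129; 23129 = 101 * 229; sigma = (1 + 101) * (1 + 229) = 102 * 230 = 23460; answer 23460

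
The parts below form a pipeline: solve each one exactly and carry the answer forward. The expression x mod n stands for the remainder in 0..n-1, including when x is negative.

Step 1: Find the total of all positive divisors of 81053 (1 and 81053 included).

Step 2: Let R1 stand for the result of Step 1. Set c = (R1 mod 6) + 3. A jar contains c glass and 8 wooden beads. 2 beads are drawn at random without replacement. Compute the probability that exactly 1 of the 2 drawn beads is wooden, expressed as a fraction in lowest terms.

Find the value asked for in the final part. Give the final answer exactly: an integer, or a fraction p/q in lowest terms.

Step 1: 81053 = 7 * 11579; sigma = (1 + 7) * (1 + 11579) = 8 * 11580 = 92640; answer 92640
Step 2: R1 = 92640; c = 3; total draws C(11,2) = 55; favorable C(8,1)*C(3,1) = 24; P = 24/55; answer 24/55

24/55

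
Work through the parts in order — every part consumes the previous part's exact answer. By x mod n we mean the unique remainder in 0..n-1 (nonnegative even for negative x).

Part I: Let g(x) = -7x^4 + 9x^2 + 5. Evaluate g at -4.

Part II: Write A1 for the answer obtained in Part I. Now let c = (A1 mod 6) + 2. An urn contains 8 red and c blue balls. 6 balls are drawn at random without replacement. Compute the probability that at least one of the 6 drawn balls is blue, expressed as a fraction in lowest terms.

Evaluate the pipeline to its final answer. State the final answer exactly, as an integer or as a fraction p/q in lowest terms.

Part I: -7*(-4)^4 + 9*(-4)^2 + 5 = (-1792) + (144) + (5) = -1643; answer -1643
Part II: A1 = -1643; c = 3; total draws C(11,6) = 462; complement C(8,6) = 28; favorable 462 - 28 = 434; P = 31/33; answer 31/33

31/33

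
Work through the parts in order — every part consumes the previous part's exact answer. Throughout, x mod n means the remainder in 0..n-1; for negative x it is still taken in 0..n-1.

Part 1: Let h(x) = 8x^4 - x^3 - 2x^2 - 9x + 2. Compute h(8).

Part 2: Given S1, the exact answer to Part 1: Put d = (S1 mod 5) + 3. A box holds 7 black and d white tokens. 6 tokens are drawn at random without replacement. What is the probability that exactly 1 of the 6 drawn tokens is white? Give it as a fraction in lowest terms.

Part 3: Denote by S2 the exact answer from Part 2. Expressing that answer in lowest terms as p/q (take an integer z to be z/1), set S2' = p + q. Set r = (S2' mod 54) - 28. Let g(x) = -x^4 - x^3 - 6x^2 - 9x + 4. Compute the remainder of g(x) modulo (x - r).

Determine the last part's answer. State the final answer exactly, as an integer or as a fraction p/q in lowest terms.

-7853

Part 1: 8*(8)^4 - 1*(8)^3 - 2*(8)^2 - 9*(8)^1 + 2 = (32768) + (-512) + (-128) + (-72) + (2) = 32058; answer 32058
Part 2: S1 = 32058; d = 6; total draws C(13,6) = 1716; favorable C(6,1)*C(7,5) = 126; P = 21/286; answer 21/286
Part 3: S2 = 21/286; threaded value p + q = 307; r = 9; remainder = value at the root: -1*(9)^4 - 1*(9)^3 - 6*(9)^2 - 9*(9)^1 + 4 = (-6561) + (-729) + (-486) + (-81) + (4) = -7853; answer -7853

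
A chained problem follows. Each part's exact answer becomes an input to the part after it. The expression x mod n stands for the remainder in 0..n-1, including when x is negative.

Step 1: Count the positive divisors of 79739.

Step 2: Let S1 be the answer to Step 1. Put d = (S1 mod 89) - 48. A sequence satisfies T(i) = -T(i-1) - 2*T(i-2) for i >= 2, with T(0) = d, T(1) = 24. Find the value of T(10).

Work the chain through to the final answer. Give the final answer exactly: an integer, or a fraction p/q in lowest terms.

Step 1: 79739 = 11^2 * 659; number of divisors = (2+1) * (1+1) = 6; answer 6
Step 2: S1 = 6; d = -42; T(2) = -1*(24) - 2*(-42) = 60; iterating: T(2)=60, T(3)=-108, T(4)=-12, T(5)=228, T(6)=-204, T(7)=-252, T(8)=660, T(9)=-156, T(10)=-1164; answer -1164

-1164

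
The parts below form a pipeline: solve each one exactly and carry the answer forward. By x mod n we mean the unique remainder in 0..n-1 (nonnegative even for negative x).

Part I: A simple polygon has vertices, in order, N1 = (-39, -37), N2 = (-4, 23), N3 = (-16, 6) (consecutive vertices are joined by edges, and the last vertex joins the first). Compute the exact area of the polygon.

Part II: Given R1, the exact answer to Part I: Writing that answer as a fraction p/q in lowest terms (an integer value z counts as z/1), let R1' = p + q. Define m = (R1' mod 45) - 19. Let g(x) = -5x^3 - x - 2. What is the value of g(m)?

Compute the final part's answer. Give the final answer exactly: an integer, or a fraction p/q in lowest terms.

-29180

Part I: cross terms: (-39*23 - -4*-37)=-1045, (-4*6 - -16*23)=344, (-16*-37 - -39*6)=826; twice the area = |125| = 125; area = 125/2; answer 125/2
Part II: R1 = 125/2; threaded value p + q = 127; m = 18; -5*(18)^3 - 1*(18)^1 - 2 = (-29160) + (-18) + (-2) = -29180; answer -29180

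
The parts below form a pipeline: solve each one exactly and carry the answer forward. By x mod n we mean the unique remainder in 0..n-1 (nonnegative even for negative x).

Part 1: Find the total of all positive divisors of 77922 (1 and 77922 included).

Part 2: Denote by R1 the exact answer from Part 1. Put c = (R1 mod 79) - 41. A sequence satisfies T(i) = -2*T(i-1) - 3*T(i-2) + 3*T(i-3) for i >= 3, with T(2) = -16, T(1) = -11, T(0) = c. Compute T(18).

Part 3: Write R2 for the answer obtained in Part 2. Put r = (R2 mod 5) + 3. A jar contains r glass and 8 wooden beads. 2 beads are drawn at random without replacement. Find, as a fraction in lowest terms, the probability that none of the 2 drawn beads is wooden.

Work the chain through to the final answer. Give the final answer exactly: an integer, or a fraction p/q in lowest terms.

1/11

Part 1: 77922 = 2 * 3^4 * 13 * 37; sigma = (1 + 2) * (1 + 3 + 9 + 27 + 81) * (1 + 13) * (1 + 37) = 3 * 121 * 14 * 38 = 193116; answer 193116
Part 2: R1 = 193116; c = -1; T(3) = -2*(-16) - 3*(-11) + 3*(-1) = 62; iterating: T(3)=62, T(4)=-109, T(5)=-16, T(6)=545, T(7)=-1369, T(8)=1055, T(9)=3632, T(10)=-14536, T(11)=21341, T(12)=11822, T(13)=-131275, T(14)=291107, T(15)=-152923, T(16)=-961300, T(17)=3254690, T(18)=-4084249; answer -4084249
Part 3: R2 = -4084249; r = 4; total draws C(12,2) = 66; favorable C(4,2) = 6; P = 1/11; answer 1/11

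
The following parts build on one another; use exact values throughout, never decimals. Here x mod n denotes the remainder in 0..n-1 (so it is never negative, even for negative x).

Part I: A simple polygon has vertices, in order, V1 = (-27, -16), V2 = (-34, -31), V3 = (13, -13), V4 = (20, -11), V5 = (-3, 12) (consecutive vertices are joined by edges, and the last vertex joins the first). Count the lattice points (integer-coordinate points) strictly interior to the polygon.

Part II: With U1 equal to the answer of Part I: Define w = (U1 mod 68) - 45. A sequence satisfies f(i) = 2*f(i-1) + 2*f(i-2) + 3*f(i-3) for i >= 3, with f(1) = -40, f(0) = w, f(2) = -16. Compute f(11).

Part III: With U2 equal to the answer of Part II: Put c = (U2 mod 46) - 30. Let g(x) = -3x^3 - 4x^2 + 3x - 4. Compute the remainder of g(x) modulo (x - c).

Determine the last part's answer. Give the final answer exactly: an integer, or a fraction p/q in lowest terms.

Part I: cross terms: (-27*-31 - -34*-16)=293, (-34*-13 - 13*-31)=845, (13*-11 - 20*-13)=117, (20*12 - -3*-11)=207, (-3*-16 - -27*12)=372; twice the area = |1834| = 1834; area = 917; boundary points = 1 + 1 + 1 + 23 + 4 = 30; strictly interior points = area - boundary/2 + 1 = 903; answer 903
Part II: U1 = 903; w = -26; f(3) = 2*(-16) + 2*(-40) + 3*(-26) = -190; iterating: f(3)=-190, f(4)=-532, f(5)=-1492, f(6)=-4618, f(7)=-13816, f(8)=-41344, f(9)=-124174, f(10)=-372484, f(11)=-1117348; answer -1117348
Part III: U2 = -1117348; c = 8; remainder = value at the root: -3*(8)^3 - 4*(8)^2 + 3*(8)^1 - 4 = (-1536) + (-256) + (24) + (-4) = -1772; answer -1772

-1772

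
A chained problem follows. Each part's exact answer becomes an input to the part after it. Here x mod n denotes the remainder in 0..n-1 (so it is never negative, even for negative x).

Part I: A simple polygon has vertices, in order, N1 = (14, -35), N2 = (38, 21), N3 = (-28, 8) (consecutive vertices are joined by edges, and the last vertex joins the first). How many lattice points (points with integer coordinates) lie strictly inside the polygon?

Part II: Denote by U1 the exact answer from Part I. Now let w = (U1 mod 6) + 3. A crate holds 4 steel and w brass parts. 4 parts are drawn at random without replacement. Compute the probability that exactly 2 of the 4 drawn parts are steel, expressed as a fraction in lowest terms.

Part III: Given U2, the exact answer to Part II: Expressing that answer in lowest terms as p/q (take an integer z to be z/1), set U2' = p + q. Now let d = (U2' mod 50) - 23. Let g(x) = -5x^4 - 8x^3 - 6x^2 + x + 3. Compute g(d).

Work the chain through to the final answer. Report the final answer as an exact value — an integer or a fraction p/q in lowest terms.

-24949

Part I: cross terms: (14*21 - 38*-35)=1624, (38*8 - -28*21)=892, (-28*-35 - 14*8)=868; twice the area = |3384| = 3384; area = 1692; boundary points = 8 + 1 + 1 = 10; strictly interior points = area - boundary/2 + 1 = 1688; answer 1688
Part II: U1 = 1688; w = 5; total draws C(9,4) = 126; favorable C(4,2)*C(5,2) = 60; P = 10/21; answer 10/21
Part III: U2 = 10/21; threaded value p + q = 31; d = 8; -5*(8)^4 - 8*(8)^3 - 6*(8)^2 + 1*(8)^1 + 3 = (-20480) + (-4096) + (-384) + (8) + (3) = -24949; answer -24949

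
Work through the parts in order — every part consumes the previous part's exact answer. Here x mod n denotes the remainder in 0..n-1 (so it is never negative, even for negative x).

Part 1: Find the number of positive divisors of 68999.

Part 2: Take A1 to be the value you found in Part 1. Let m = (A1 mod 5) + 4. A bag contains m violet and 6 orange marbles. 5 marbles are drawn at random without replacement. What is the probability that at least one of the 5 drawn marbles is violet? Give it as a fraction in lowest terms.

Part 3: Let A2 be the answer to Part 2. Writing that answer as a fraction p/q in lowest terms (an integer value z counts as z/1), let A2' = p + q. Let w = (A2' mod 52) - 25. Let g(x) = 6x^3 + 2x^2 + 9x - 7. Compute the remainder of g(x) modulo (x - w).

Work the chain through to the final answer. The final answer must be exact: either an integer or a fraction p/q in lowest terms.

Part 1: 68999 = 7 * 9857; number of divisors = (1+1) * (1+1) = 4; answer 4
Part 2: A1 = 4; m = 8; total draws C(14,5) = 2002; complement C(6,5) = 6; favorable 2002 - 6 = 1996; P = 998/1001; answer 998/1001
Part 3: A2 = 998/1001; threaded value p + q = 1999; w = -2; remainder = value at the root: 6*(-2)^3 + 2*(-2)^2 + 9*(-2)^1 - 7 = (-48) + (8) + (-18) + (-7) = -65; answer -65

-65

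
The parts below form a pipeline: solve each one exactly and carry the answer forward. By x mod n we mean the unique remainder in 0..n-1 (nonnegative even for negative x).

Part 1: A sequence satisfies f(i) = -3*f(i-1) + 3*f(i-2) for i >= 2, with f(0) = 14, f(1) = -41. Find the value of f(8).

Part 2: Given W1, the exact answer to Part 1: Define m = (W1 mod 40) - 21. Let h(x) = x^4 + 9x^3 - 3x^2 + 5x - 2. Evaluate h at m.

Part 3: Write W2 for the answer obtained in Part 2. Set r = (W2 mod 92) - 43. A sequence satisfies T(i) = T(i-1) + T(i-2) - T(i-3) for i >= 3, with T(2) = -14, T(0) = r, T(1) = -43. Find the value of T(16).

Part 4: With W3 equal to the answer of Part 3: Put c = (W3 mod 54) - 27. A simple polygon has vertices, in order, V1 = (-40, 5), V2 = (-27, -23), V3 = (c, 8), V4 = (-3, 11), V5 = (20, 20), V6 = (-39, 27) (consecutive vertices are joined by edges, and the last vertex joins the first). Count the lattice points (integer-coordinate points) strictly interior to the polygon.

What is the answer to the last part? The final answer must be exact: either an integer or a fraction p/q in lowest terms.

Part 1: f(2) = -3*(-41) + 3*(14) = 165; iterating: f(2)=165, f(3)=-618, f(4)=2349, f(5)=-8901, f(6)=33750, f(7)=-127953, f(8)=485109; answer 485109
Part 2: W1 = 485109; m = 8; 1*(8)^4 + 9*(8)^3 - 3*(8)^2 + 5*(8)^1 - 2 = (4096) + (4608) + (-192) + (40) + (-2) = 8550; answer 8550
Part 3: W2 = 8550; r = 43; T(3) = 1*(-14) + 1*(-43) - 1*(43) = -100; iterating: T(3)=-100, T(4)=-71, T(5)=-157, T(6)=-128, T(7)=-214, T(8)=-185, T(9)=-271, T(10)=-242, T(11)=-328, T(12)=-299, T(13)=-385, T(14)=-356, T(15)=-442, T(16)=-413; answer -413
Part 4: W3 = -413; c = -8; cross terms: (-40*-23 - -27*5)=1055, (-27*8 - -8*-23)=-400, (-8*11 - -3*8)=-64, (-3*20 - 20*11)=-280, (20*27 - -39*20)=1320, (-39*5 - -40*27)=885; twice the area = |2516| = 2516; area = 1258; boundary points = 1 + 1 + 1 + 1 + 1 + 1 = 6; strictly interior points = area - boundary/2 + 1 = 1256; answer 1256

1256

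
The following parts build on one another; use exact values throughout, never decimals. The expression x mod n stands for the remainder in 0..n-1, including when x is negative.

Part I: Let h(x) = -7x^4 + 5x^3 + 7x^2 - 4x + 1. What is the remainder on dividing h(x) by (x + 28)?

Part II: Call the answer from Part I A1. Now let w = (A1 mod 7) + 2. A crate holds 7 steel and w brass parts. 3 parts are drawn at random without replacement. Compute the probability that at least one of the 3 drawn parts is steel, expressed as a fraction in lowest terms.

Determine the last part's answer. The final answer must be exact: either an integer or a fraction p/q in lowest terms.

Part I: remainder = value at the root: -7*(-28)^4 + 5*(-28)^3 + 7*(-28)^2 - 4*(-28)^1 + 1 = (-4302592) + (-109760) + (5488) + (112) + (1) = -4406751; answer -4406751
Part II: A1 = -4406751; w = 3; total draws C(10,3) = 120; complement C(3,3) = 1; favorable 120 - 1 = 119; P = 119/120; answer 119/120

119/120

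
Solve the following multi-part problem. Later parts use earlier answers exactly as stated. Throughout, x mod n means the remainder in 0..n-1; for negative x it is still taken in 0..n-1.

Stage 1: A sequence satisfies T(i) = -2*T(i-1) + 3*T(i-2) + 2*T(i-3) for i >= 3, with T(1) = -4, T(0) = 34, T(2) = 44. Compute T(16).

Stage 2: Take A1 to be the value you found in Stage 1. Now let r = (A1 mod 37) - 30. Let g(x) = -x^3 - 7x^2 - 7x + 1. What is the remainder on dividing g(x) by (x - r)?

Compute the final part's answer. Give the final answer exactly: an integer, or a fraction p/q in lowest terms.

Stage 1: T(3) = -2*(44) + 3*(-4) + 2*(34) = -32; iterating: T(3)=-32, T(4)=188, T(5)=-384, T(6)=1268, T(7)=-3312, T(8)=9660, T(9)=-26720, T(10)=75796, T(11)=-212432, T(12)=598812, T(13)=-1683328, T(14)=4738228, T(15)=-13328816, T(16)=37505660; answer 37505660
Stage 2: A1 = 37505660; r = -12; remainder = value at the root: -1*(-12)^3 - 7*(-12)^2 - 7*(-12)^1 + 1 = (1728) + (-1008) + (84) + (1) = 805; answer 805

805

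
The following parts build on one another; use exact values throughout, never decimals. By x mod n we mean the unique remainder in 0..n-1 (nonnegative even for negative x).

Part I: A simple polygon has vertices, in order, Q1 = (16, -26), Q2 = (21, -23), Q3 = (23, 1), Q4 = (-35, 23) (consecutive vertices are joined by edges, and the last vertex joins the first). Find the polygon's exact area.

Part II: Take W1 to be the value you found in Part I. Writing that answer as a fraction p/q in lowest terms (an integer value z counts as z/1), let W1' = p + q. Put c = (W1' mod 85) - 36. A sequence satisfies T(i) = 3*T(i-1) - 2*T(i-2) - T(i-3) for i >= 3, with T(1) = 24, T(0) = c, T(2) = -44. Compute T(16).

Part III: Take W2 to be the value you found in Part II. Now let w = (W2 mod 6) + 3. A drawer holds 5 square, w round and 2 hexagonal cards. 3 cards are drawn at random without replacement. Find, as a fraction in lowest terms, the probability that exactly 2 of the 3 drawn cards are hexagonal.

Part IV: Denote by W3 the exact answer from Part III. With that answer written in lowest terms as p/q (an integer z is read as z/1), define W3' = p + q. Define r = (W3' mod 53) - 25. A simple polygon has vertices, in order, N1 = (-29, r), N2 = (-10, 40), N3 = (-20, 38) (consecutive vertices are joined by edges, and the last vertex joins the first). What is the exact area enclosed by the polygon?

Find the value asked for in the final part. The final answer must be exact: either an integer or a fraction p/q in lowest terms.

191

Part I: cross terms: (16*-23 - 21*-26)=178, (21*1 - 23*-23)=550, (23*23 - -35*1)=564, (-35*-26 - 16*23)=542; twice the area = |1834| = 1834; area = 917; answer 917
Part II: W1 = 917; threaded value p + q = 918; c = 32; T(3) = 3*(-44) - 2*(24) - 1*(32) = -212; iterating: T(3)=-212, T(4)=-572, T(5)=-1248, T(6)=-2388, T(7)=-4096, T(8)=-6264, T(9)=-8212, T(10)=-8012, T(11)=-1348, T(12)=20192, T(13)=71284, T(14)=174816, T(15)=361688, T(16)=664148; answer 664148
Part III: W2 = 664148; w = 5; total draws C(12,3) = 220; favorable C(2,2)*C(10,1) = 10; P = 1/22; answer 1/22
Part IV: W3 = 1/22; threaded value p + q = 23; r = -2; cross terms: (-29*40 - -10*-2)=-1180, (-10*38 - -20*40)=420, (-20*-2 - -29*38)=1142; twice the area = |382| = 382; area = 191; answer 191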